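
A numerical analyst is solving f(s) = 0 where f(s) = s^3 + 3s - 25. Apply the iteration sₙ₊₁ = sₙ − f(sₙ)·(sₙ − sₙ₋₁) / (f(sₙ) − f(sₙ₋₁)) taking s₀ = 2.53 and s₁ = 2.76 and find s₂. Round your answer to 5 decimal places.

2.58065

f(2.53) = -1.2157230, f(2.76) = 4.3045760
s₂ = 2.7600000 − 4.3045760·(2.7600000 − 2.5300000) / (4.3045760 − (-1.2157230)) = 2.7600000 − (0.9900525)/(5.5202990) = 2.5806524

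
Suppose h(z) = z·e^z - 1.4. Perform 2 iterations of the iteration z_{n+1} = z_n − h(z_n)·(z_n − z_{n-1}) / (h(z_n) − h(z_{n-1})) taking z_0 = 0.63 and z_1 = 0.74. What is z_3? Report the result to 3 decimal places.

0.697

h(0.63) = -0.21711, h(0.74) = 0.15099
z_2 = 0.74000 − 0.15099·(0.74000 − 0.63000) / (0.15099 − (-0.21711)) = 0.74000 − (0.01661)/(0.36810) = 0.69488
h(0.69488) = -0.00784
z_3 = 0.69488 − (-0.00784)·(0.69488 − 0.74000) / (-0.00784 − 0.15099) = 0.69488 − (0.00035)/(-0.15883) = 0.69710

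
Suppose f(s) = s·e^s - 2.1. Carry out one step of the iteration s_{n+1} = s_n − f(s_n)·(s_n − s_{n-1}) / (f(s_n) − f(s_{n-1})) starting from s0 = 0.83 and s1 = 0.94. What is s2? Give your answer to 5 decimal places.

f(0.83) = -0.1965454, f(0.94) = 0.3063825
s2 = 0.9400000 − 0.3063825·(0.9400000 − 0.8300000) / (0.3063825 − (-0.1965454)) = 0.9400000 − (0.0337021)/(0.5029280) = 0.8729883

0.87299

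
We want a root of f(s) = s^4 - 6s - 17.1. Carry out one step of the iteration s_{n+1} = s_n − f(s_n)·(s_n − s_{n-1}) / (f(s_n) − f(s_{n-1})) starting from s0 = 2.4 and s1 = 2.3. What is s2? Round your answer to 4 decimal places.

f(2.4) = 1.677600, f(2.3) = -2.915900
s2 = 2.300000 − (-2.915900)·(2.300000 − 2.400000) / (-2.915900 − 1.677600) = 2.300000 − (0.291590)/(-4.593500) = 2.363479

2.3635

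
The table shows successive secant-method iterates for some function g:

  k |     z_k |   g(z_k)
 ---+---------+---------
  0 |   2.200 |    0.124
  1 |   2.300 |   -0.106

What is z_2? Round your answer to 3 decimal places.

2.254

z_2 = 2.300 − (-0.106)·(2.300 − 2.200) / (-0.106 − 0.124)
   = 2.300 − (-0.01060)/(-0.23000) = 2.25391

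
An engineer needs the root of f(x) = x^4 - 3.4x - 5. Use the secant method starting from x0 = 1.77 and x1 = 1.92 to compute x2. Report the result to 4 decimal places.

1.8253

f(1.77) = -1.202938, f(1.92) = 2.061545
x2 = 1.920000 − 2.061545·(1.920000 − 1.770000) / (2.061545 − (-1.202938)) = 1.920000 − (0.309232)/(3.264483) = 1.825274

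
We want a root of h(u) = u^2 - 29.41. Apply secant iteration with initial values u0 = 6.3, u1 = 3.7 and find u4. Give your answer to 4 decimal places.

5.4227

h(6.3) = 10.280000, h(3.7) = -15.720000
u2 = 3.700000 − (-15.720000)·(3.700000 − 6.300000) / (-15.720000 − 10.280000) = 3.700000 − (40.872000)/(-26.000000) = 5.272000
h(5.272000) = -1.616016
u3 = 5.272000 − (-1.616016)·(5.272000 − 3.700000) / (-1.616016 − (-15.720000)) = 5.272000 − (-2.540377)/(14.103984) = 5.452118
h(5.452118) = 0.315587
u4 = 5.452118 − 0.315587·(5.452118 − 5.272000) / (0.315587 − (-1.616016)) = 5.452118 − (0.056843)/(1.931603) = 5.422690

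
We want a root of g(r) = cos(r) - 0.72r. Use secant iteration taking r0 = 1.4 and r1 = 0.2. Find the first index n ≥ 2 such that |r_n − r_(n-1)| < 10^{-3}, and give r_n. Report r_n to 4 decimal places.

g(1.4) = -0.838033, g(0.2) = 0.836067
r2 = 0.200000 − 0.836067·(-1.200000)/(1.674099) = 0.799295;  |Δ| = 0.599295
g(0.799295) = 0.121719
r3 = 0.799295 − 0.121719·(0.599295)/(-0.714347) = 0.901411;  |Δ| = 0.102115
g(0.901411) = -0.028511
r4 = 0.901411 − (-0.028511)·(0.102115)/(-0.150231) = 0.882031;  |Δ| = 0.019380
g(0.882031) = 0.000522
r5 = 0.882031 − 0.000522·(-0.019380)/(0.029034) = 0.882380;  |Δ| = 0.000349
|r5 − r4| = 0.000349 < 10^{-3}

n = 5, r_n = 0.8824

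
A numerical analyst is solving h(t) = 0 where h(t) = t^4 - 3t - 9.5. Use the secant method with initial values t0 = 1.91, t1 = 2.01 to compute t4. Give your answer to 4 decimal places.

1.9825

h(1.91) = -1.921366, h(2.01) = 0.792408
t2 = 2.010000 − 0.792408·(2.010000 − 1.910000) / (0.792408 − (-1.921366)) = 2.010000 − (0.079241)/(2.713774) = 1.980801
h(1.980801) = -0.047995
t3 = 1.980801 − (-0.047995)·(1.980801 − 2.010000) / (-0.047995 − 0.792408) = 1.980801 − (0.001401)/(-0.840403) = 1.982468
h(1.982468) = -0.001092
t4 = 1.982468 − (-0.001092)·(1.982468 − 1.980801) / (-0.001092 − (-0.047995)) = 1.982468 − (-0.000002)/(0.046902) = 1.982507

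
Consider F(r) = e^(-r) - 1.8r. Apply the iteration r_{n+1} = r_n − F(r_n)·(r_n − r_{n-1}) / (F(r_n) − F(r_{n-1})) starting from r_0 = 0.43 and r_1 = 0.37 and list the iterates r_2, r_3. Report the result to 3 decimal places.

0.380, 0.380

F(0.43) = -0.12349, F(0.37) = 0.02473
r_2 = 0.37000 − 0.02473·(0.37000 − 0.43000) / (0.02473 − (-0.12349)) = 0.37000 − (-0.00148)/(0.14823) = 0.38001
F(0.38001) = -0.00017
r_3 = 0.38001 − (-0.00017)·(0.38001 − 0.37000) / (-0.00017 − 0.02473) = 0.38001 − (0.00000)/(-0.02490) = 0.37994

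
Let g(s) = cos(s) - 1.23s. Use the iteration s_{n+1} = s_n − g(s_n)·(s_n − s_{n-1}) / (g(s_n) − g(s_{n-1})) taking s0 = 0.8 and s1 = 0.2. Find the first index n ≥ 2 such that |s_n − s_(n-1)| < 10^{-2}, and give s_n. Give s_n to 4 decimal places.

g(0.8) = -0.287293, g(0.2) = 0.734067
s2 = 0.200000 − 0.734067·(-0.600000)/(1.021360) = 0.631229;  |Δ| = 0.431229
g(0.631229) = 0.030891
s3 = 0.631229 − 0.030891·(0.431229)/(-0.703175) = 0.650173;  |Δ| = 0.018944
g(0.650173) = -0.003734
s4 = 0.650173 − (-0.003734)·(0.018944)/(-0.034626) = 0.648130;  |Δ| = 0.002043
|s4 − s3| = 0.002043 < 10^{-2}

n = 4, s_n = 0.6481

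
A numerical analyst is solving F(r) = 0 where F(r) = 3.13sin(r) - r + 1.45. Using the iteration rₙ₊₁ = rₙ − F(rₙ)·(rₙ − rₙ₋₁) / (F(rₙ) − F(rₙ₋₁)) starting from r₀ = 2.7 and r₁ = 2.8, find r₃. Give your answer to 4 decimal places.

2.7228

F(2.7) = 0.087699, F(2.8) = -0.301487
r₂ = 2.800000 − (-0.301487)·(2.800000 − 2.700000) / (-0.301487 − 0.087699) = 2.800000 − (-0.030149)/(-0.389186) = 2.722534
F(2.722534) = 0.001065
r₃ = 2.722534 − 0.001065·(2.722534 − 2.800000) / (0.001065 − (-0.301487)) = 2.722534 − (-0.000083)/(0.302553) = 2.722807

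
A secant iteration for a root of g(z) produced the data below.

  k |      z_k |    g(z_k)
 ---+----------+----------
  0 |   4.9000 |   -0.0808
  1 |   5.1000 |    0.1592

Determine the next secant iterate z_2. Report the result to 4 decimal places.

z_2 = 5.1000 − 0.1592·(5.1000 − 4.9000) / (0.1592 − (-0.0808))
   = 5.1000 − (0.031840)/(0.240000) = 4.967333

4.9673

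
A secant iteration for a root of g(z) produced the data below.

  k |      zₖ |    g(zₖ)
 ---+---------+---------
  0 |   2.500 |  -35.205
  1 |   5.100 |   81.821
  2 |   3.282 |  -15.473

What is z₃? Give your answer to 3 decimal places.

3.571

z₃ = 3.282 − (-15.473)·(3.282 − 5.100) / (-15.473 − 81.821)
   = 3.282 − (28.12991)/(-97.29400) = 3.57112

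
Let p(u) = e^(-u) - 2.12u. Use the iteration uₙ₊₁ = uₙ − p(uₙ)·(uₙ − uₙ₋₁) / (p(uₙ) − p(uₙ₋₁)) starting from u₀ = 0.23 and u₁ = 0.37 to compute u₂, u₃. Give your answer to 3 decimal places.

0.337, 0.337

p(0.23) = 0.30693, p(0.37) = -0.09367
u₂ = 0.37000 − (-0.09367)·(0.37000 − 0.23000) / (-0.09367 − 0.30693) = 0.37000 − (-0.01311)/(-0.40060) = 0.33727
p(0.33727) = -0.00129
u₃ = 0.33727 − (-0.00129)·(0.33727 − 0.37000) / (-0.00129 − (-0.09367)) = 0.33727 − (0.00004)/(0.09238) = 0.33681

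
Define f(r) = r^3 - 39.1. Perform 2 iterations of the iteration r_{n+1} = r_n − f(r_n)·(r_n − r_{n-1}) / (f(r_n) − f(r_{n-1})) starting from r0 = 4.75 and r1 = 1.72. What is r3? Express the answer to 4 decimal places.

f(4.75) = 68.071875, f(1.72) = -34.011552
r2 = 1.720000 − (-34.011552)·(1.720000 − 4.750000) / (-34.011552 − 68.071875) = 1.720000 − (103.055003)/(-102.083427) = 2.729517
f(2.729517) = -18.764370
r3 = 2.729517 − (-18.764370)·(2.729517 − 1.720000) / (-18.764370 − (-34.011552)) = 2.729517 − (-18.942959)/(15.247182) = 3.971908

3.9719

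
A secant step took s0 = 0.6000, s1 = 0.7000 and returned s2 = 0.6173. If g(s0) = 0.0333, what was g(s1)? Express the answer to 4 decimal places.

-0.1592

The secant line through (0.6000, 0.0333) and (0.7000, g(s1)) crosses zero at s2 = 0.6173.
So (0.6000, 0.0333), (0.7000, g(s1)), (0.6173, 0) are collinear:
g(s1) = 0.0333 · (0.7000 − 0.6173) / (0.6000 − 0.6173) = 0.0333 · (0.082700)/(-0.017300) = -0.159186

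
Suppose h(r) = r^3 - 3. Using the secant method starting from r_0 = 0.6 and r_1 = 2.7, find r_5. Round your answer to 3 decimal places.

h(0.6) = -2.78400, h(2.7) = 16.68300
r_2 = 2.70000 − 16.68300·(2.70000 − 0.60000) / (16.68300 − (-2.78400)) = 2.70000 − (35.03430)/(19.46700) = 0.90032
h(0.90032) = -2.27021
r_3 = 0.90032 − (-2.27021)·(0.90032 − 2.70000) / (-2.27021 − 16.68300) = 0.90032 − (4.08565)/(-18.95321) = 1.11589
h(1.11589) = -1.61049
r_4 = 1.11589 − (-1.61049)·(1.11589 − 0.90032) / (-1.61049 − (-2.27021)) = 1.11589 − (-0.34716)/(0.65973) = 1.64211
h(1.64211) = 1.42802
r_5 = 1.64211 − 1.42802·(1.64211 − 1.11589) / (1.42802 − (-1.61049)) = 1.64211 − (0.75146)/(3.03851) = 1.39480

1.395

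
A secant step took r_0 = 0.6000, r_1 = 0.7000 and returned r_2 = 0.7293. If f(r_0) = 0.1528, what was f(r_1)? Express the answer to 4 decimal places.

The secant line through (0.6000, 0.1528) and (0.7000, f(r_1)) crosses zero at r_2 = 0.7293.
So (0.6000, 0.1528), (0.7000, f(r_1)), (0.7293, 0) are collinear:
f(r_1) = 0.1528 · (0.7000 − 0.7293) / (0.6000 − 0.7293) = 0.1528 · (-0.029300)/(-0.129300) = 0.034625

0.0346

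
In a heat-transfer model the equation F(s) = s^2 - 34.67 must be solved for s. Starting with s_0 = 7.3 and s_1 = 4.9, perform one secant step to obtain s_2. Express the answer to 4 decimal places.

F(7.3) = 18.620000, F(4.9) = -10.660000
s_2 = 4.900000 − (-10.660000)·(4.900000 − 7.300000) / (-10.660000 − 18.620000) = 4.900000 − (25.584000)/(-29.280000) = 5.773770

5.7738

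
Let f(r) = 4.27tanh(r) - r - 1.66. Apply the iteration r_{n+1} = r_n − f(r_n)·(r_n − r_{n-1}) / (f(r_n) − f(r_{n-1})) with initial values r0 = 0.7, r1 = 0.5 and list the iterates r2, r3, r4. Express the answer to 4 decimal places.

0.5917, 0.5844, 0.5839

f(0.7) = 0.220650, f(0.5) = -0.186760
r2 = 0.500000 − (-0.186760)·(0.500000 − 0.700000) / (-0.186760 − 0.220650) = 0.500000 − (0.037352)/(-0.407410) = 0.591681
f(0.591681) = 0.016132
r3 = 0.591681 − 0.016132·(0.591681 − 0.500000) / (0.016132 − (-0.186760)) = 0.591681 − (0.001479)/(0.202892) = 0.584392
f(0.584392) = 0.000988
r4 = 0.584392 − 0.000988·(0.584392 − 0.591681) / (0.000988 − 0.016132) = 0.584392 − (-0.000007)/(-0.015144) = 0.583916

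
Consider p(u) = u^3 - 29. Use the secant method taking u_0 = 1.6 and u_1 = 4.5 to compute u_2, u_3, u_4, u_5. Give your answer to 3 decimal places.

p(1.6) = -24.90400, p(4.5) = 62.12500
u_2 = 4.50000 − 62.12500·(4.50000 − 1.60000) / (62.12500 − (-24.90400)) = 4.50000 − (180.16250)/(87.02900) = 2.42986
p(2.42986) = -14.65363
u_3 = 2.42986 − (-14.65363)·(2.42986 − 4.50000) / (-14.65363 − 62.12500) = 2.42986 − (30.33512)/(-76.77863) = 2.82496
p(2.82496) = -6.45581
u_4 = 2.82496 − (-6.45581)·(2.82496 − 2.42986) / (-6.45581 − (-14.65363)) = 2.82496 − (-2.55068)/(8.19782) = 3.13610
p(3.13610) = 1.84382
u_5 = 3.13610 − 1.84382·(3.13610 − 2.82496) / (1.84382 − (-6.45581)) = 3.13610 − (0.57369)/(8.29963) = 3.06697

2.430, 2.825, 3.136, 3.067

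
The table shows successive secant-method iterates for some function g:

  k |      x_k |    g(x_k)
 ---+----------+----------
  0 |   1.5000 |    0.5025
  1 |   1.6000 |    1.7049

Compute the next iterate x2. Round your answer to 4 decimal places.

x2 = 1.6000 − 1.7049·(1.6000 − 1.5000) / (1.7049 − 0.5025)
   = 1.6000 − (0.170490)/(1.202400) = 1.458209

1.4582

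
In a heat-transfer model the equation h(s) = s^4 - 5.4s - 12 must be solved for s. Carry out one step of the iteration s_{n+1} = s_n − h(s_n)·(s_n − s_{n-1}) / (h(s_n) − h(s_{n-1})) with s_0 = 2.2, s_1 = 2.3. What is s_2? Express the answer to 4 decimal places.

h(2.2) = -0.454400, h(2.3) = 3.564100
s_2 = 2.300000 − 3.564100·(2.300000 − 2.200000) / (3.564100 − (-0.454400)) = 2.300000 − (0.356410)/(4.018500) = 2.211308

2.2113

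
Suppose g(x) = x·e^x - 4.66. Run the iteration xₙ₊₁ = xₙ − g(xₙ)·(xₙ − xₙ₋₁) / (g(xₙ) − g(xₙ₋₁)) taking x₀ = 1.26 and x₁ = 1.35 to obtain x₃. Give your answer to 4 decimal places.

1.2868

g(1.26) = -0.217969, g(1.35) = 0.547524
x₂ = 1.350000 − 0.547524·(1.350000 − 1.260000) / (0.547524 − (-0.217969)) = 1.350000 − (0.049277)/(0.765493) = 1.285627
g(1.285627) = -0.009972
x₃ = 1.285627 − (-0.009972)·(1.285627 − 1.350000) / (-0.009972 − 0.547524) = 1.285627 − (0.000642)/(-0.557496) = 1.286778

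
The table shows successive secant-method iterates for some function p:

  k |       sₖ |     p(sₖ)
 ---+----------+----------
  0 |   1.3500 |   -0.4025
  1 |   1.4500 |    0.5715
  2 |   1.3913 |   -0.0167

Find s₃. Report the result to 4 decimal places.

1.3930

s₃ = 1.3913 − (-0.0167)·(1.3913 − 1.4500) / (-0.0167 − 0.5715)
   = 1.3913 − (0.000980)/(-0.588200) = 1.392967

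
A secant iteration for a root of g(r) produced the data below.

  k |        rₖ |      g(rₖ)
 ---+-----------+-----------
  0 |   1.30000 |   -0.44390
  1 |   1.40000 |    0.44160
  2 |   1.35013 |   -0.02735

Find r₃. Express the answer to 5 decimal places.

1.35304

r₃ = 1.35013 − (-0.02735)·(1.35013 − 1.40000) / (-0.02735 − 0.44160)
   = 1.35013 − (0.0013639)/(-0.4689500) = 1.3530385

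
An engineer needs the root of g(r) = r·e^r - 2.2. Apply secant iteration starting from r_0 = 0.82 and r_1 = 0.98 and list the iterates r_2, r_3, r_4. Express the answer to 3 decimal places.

g(0.82) = -0.33819, g(0.98) = 0.41117
r_2 = 0.98000 − 0.41117·(0.98000 − 0.82000) / (0.41117 − (-0.33819)) = 0.98000 − (0.06579)/(0.74936) = 0.89221
g(0.89221) = -0.02255
r_3 = 0.89221 − (-0.02255)·(0.89221 − 0.98000) / (-0.02255 − 0.41117) = 0.89221 − (0.00198)/(-0.43372) = 0.89677
g(0.89677) = -0.00140
r_4 = 0.89677 − (-0.00140)·(0.89677 − 0.89221) / (-0.00140 − (-0.02255)) = 0.89677 − (-0.00001)/(0.02115) = 0.89708

0.892, 0.897, 0.897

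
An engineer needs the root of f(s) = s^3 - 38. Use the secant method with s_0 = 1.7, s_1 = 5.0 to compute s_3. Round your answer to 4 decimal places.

3.0604

f(1.7) = -33.087000, f(5.0) = 87.000000
s_2 = 5.000000 − 87.000000·(5.000000 − 1.700000) / (87.000000 − (-33.087000)) = 5.000000 − (287.100000)/(120.087000) = 2.609233
f(2.609233) = -20.236083
s_3 = 2.609233 − (-20.236083)·(2.609233 − 5.000000) / (-20.236083 − 87.000000) = 2.609233 − (48.379753)/(-107.236083) = 3.060385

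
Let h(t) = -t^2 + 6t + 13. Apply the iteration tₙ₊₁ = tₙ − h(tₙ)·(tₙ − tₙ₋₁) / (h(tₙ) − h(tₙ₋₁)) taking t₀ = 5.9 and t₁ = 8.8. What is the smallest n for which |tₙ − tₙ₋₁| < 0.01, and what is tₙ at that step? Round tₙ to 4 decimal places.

h(5.9) = 13.590000, h(8.8) = -11.640000
t₂ = 8.800000 − (-11.640000)·(2.900000)/(-25.230000) = 7.462069;  |Δ| = 1.337931
h(7.462069) = 2.089941
t₃ = 7.462069 − 2.089941·(-1.337931)/(13.729941) = 7.665726;  |Δ| = 0.203657
h(7.665726) = 0.231003
t₄ = 7.665726 − 0.231003·(0.203657)/(-1.858938) = 7.691033;  |Δ| = 0.025308
h(7.691033) = -0.005795
t₅ = 7.691033 − (-0.005795)·(0.025308)/(-0.236797) = 7.690414;  |Δ| = 0.000619
|t₅ − t₄| = 0.000619 < 0.01

n = 5, tₙ = 7.6904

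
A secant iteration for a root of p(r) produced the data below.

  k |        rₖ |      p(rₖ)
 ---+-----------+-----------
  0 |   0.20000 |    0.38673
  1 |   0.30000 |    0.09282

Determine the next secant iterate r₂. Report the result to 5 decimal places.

0.33158

r₂ = 0.30000 − 0.09282·(0.30000 − 0.20000) / (0.09282 − 0.38673)
   = 0.30000 − (0.0092820)/(-0.2939100) = 0.3315811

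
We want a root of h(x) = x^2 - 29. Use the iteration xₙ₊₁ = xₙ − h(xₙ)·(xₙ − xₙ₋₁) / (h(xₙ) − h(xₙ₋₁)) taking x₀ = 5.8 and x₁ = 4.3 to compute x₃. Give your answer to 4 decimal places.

h(5.8) = 4.640000, h(4.3) = -10.510000
x₂ = 4.300000 − (-10.510000)·(4.300000 − 5.800000) / (-10.510000 − 4.640000) = 4.300000 − (15.765000)/(-15.150000) = 5.340594
h(5.340594) = -0.478055
x₃ = 5.340594 − (-0.478055)·(5.340594 − 4.300000) / (-0.478055 − (-10.510000)) = 5.340594 − (-0.497461)/(10.031945) = 5.390182

5.3902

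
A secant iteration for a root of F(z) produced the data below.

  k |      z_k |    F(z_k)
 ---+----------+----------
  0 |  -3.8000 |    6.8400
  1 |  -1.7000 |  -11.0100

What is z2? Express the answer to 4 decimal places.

-2.9953

z2 = -1.7000 − (-11.0100)·(-1.7000 − (-3.8000)) / (-11.0100 − 6.8400)
   = -1.7000 − (-23.121000)/(-17.850000) = -2.995294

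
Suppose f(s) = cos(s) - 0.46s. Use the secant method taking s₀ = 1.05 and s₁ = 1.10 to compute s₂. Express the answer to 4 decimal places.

f(1.05) = 0.014571, f(1.10) = -0.052404
s₂ = 1.100000 − (-0.052404)·(1.100000 − 1.050000) / (-0.052404 − 0.014571) = 1.100000 − (-0.002620)/(-0.066975) = 1.060878

1.0609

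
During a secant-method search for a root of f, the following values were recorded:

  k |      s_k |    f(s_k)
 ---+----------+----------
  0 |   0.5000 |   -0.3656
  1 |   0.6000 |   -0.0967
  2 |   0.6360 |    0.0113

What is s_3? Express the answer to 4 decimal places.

0.6322

s_3 = 0.6360 − 0.0113·(0.6360 − 0.6000) / (0.0113 − (-0.0967))
   = 0.6360 − (0.000407)/(0.108000) = 0.632233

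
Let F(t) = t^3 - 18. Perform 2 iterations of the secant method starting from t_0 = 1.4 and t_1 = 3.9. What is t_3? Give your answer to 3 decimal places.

F(1.4) = -15.25600, F(3.9) = 41.31900
t_2 = 3.90000 − 41.31900·(3.90000 − 1.40000) / (41.31900 − (-15.25600)) = 3.90000 − (103.29750)/(56.57500) = 2.07415
F(2.07415) = -9.07681
t_3 = 2.07415 − (-9.07681)·(2.07415 − 3.90000) / (-9.07681 − 41.31900) = 2.07415 − (16.57290)/(-50.39581) = 2.40300

2.403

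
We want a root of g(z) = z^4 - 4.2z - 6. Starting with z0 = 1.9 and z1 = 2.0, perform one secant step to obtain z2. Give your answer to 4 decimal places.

g(1.9) = -0.947900, g(2.0) = 1.600000
z2 = 2.000000 − 1.600000·(2.000000 − 1.900000) / (1.600000 − (-0.947900)) = 2.000000 − (0.160000)/(2.547900) = 1.937203

1.9372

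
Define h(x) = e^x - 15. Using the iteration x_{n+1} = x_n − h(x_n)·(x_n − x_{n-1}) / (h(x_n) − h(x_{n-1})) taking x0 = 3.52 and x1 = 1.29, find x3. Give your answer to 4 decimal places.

3.2859

h(3.52) = 18.784428, h(1.29) = -11.367213
x2 = 1.290000 − (-11.367213)·(1.290000 − 3.520000) / (-11.367213 − 18.784428) = 1.290000 − (25.348886)/(-30.151642) = 2.130713
h(2.130713) = -6.579129
x3 = 2.130713 − (-6.579129)·(2.130713 − 1.290000) / (-6.579129 − (-11.367213)) = 2.130713 − (-5.531161)/(4.788085) = 3.285906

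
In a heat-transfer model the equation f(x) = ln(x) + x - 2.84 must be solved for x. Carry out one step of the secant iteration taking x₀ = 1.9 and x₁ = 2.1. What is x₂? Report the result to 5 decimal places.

f(1.9) = -0.2981461, f(2.1) = 0.0019373
x₂ = 2.1000000 − 0.0019373·(2.1000000 − 1.9000000) / (0.0019373 − (-0.2981461)) = 2.1000000 − (0.0003875)/(0.3000835) = 2.0987088

2.09871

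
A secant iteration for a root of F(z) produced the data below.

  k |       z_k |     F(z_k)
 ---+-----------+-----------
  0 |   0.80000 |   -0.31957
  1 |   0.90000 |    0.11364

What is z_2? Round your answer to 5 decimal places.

0.87377

z_2 = 0.90000 − 0.11364·(0.90000 − 0.80000) / (0.11364 − (-0.31957))
   = 0.90000 − (0.0113640)/(0.4332100) = 0.8737679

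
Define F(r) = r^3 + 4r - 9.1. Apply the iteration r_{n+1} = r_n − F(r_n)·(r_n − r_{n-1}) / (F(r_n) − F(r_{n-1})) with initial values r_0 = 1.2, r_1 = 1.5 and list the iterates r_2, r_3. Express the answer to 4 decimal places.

1.4710, 1.4741

F(1.2) = -2.572000, F(1.5) = 0.275000
r_2 = 1.500000 − 0.275000·(1.500000 − 1.200000) / (0.275000 − (-2.572000)) = 1.500000 − (0.082500)/(2.847000) = 1.471022
F(1.471022) = -0.032758
r_3 = 1.471022 − (-0.032758)·(1.471022 − 1.500000) / (-0.032758 − 0.275000) = 1.471022 − (0.000949)/(-0.307758) = 1.474107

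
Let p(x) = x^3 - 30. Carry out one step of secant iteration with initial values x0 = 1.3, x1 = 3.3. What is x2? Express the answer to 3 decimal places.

2.948

p(1.3) = -27.80300, p(3.3) = 5.93700
x2 = 3.30000 − 5.93700·(3.30000 − 1.30000) / (5.93700 − (-27.80300)) = 3.30000 − (11.87400)/(33.74000) = 2.94807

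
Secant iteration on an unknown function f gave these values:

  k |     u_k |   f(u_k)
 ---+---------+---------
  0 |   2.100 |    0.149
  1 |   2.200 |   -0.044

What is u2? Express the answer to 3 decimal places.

2.177

u2 = 2.200 − (-0.044)·(2.200 − 2.100) / (-0.044 − 0.149)
   = 2.200 − (-0.00440)/(-0.19300) = 2.17720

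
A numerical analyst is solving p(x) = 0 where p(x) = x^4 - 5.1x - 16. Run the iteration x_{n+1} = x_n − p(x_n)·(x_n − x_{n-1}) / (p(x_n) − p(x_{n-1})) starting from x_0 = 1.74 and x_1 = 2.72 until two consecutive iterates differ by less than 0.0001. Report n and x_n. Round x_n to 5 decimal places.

p(1.74) = -15.7076382, p(2.72) = 24.8643226
x_2 = 2.7200000 − 24.8643226·(0.9800000)/(40.5719608) = 2.1194119;  |Δ| = 0.6005881
p(2.1194119) = -6.6317734
x_3 = 2.1194119 − (-6.6317734)·(-0.6005881)/(-31.4960959) = 2.2458709;  |Δ| = 0.1264590
p(2.2458709) = -2.0126504
x_4 = 2.2458709 − (-2.0126504)·(0.1264590)/(4.6191229) = 2.3009718;  |Δ| = 0.0551009
p(2.3009718) = 0.2964680
x_5 = 2.3009718 − 0.2964680·(0.0551009)/(2.3091185) = 2.2938974;  |Δ| = 0.0070744
p(2.2938974) = -0.0105998
x_6 = 2.2938974 − (-0.0105998)·(-0.0070744)/(-0.3070678) = 2.2941416;  |Δ| = 0.0002442
p(2.2941416) = -0.0000528
x_7 = 2.2941416 − (-0.0000528)·(0.0002442)/(0.0105470) = 2.2941428;  |Δ| = 0.0000012
|x_7 − x_6| = 0.0000012 < 0.0001

n = 7, x_n = 2.29414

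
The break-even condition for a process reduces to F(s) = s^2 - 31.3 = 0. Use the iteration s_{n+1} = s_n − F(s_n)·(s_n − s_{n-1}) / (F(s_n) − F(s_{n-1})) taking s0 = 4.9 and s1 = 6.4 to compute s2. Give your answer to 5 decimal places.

F(4.9) = -7.2900000, F(6.4) = 9.6600000
s2 = 6.4000000 − 9.6600000·(6.4000000 − 4.9000000) / (9.6600000 − (-7.2900000)) = 6.4000000 − (14.4900000)/(16.9500000) = 5.5451327

5.54513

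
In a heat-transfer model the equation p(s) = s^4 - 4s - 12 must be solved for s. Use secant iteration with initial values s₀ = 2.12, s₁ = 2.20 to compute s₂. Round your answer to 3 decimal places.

2.128

p(2.12) = -0.28037, p(2.20) = 2.62560
s₂ = 2.20000 − 2.62560·(2.20000 − 2.12000) / (2.62560 − (-0.28037)) = 2.20000 − (0.21005)/(2.90597) = 2.12772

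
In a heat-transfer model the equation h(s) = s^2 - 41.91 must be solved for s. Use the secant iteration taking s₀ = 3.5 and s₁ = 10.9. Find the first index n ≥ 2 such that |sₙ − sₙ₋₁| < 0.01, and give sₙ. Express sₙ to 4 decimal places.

n = 6, sₙ = 6.4738

h(3.5) = -29.660000, h(10.9) = 76.900000
s₂ = 10.900000 − 76.900000·(7.400000)/(106.560000) = 5.559722;  |Δ| = 5.340278
h(5.559722) = -10.999489
s₃ = 5.559722 − (-10.999489)·(-5.340278)/(-87.899489) = 6.227989;  |Δ| = 0.668267
h(6.227989) = -3.122151
s₄ = 6.227989 − (-3.122151)·(0.668267)/(7.877338) = 6.492854;  |Δ| = 0.264865
h(6.492854) = 0.247154
s₅ = 6.492854 − 0.247154·(0.264865)/(3.369304) = 6.473425;  |Δ| = 0.019429
h(6.473425) = -0.004769
s₆ = 6.473425 − (-0.004769)·(-0.019429)/(-0.251922) = 6.473793;  |Δ| = 0.000368
|s₆ − s₅| = 0.000368 < 0.01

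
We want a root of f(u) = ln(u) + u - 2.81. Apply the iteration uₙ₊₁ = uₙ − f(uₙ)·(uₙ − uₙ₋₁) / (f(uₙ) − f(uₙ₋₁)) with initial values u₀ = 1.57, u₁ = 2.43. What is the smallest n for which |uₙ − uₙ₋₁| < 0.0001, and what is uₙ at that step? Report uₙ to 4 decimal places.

n = 5, uₙ = 2.0784

f(1.57) = -0.788924, f(2.43) = 0.507891
u₂ = 2.430000 − 0.507891·(0.860000)/(1.296816) = 2.093185;  |Δ| = 0.336815
f(2.093185) = 0.021872
u₃ = 2.093185 − 0.021872·(-0.336815)/(-0.486019) = 2.078028;  |Δ| = 0.015158
f(2.078028) = -0.000553
u₄ = 2.078028 − (-0.000553)·(-0.015158)/(-0.022426) = 2.078402;  |Δ| = 0.000374
f(2.078402) = 0.000001
u₅ = 2.078402 − 0.000001·(0.000374)/(0.000554) = 2.078401;  |Δ| = 0.000000
|u₅ − u₄| = 0.000000 < 0.0001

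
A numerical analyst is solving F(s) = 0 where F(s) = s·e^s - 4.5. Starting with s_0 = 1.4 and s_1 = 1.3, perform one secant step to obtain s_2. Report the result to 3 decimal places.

F(1.4) = 1.17728, F(1.3) = 0.27009
s_2 = 1.30000 − 0.27009·(1.30000 − 1.40000) / (0.27009 − 1.17728) = 1.30000 − (-0.02701)/(-0.90719) = 1.27023

1.270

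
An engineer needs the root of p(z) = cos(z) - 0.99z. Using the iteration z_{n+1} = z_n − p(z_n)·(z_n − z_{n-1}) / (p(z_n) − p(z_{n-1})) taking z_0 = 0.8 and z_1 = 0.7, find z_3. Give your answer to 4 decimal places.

p(0.8) = -0.095293, p(0.7) = 0.071842
z_2 = 0.700000 − 0.071842·(0.700000 − 0.800000) / (0.071842 − (-0.095293)) = 0.700000 − (-0.007184)/(0.167135) = 0.742984
p(0.742984) = 0.000898
z_3 = 0.742984 − 0.000898·(0.742984 − 0.700000) / (0.000898 − 0.071842) = 0.742984 − (0.000039)/(-0.070944) = 0.743529

0.7435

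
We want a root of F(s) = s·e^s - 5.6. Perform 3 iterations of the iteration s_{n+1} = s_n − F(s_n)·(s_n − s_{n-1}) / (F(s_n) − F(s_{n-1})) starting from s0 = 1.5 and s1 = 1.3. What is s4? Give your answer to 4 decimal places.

1.3920

F(1.5) = 1.122534, F(1.3) = -0.829914
s2 = 1.300000 − (-0.829914)·(1.300000 − 1.500000) / (-0.829914 − 1.122534) = 1.300000 − (0.165983)/(-1.952448) = 1.385013
F(1.385013) = -0.067045
s3 = 1.385013 − (-0.067045)·(1.385013 − 1.300000) / (-0.067045 − (-0.829914)) = 1.385013 − (-0.005700)/(0.762869) = 1.392484
F(1.392484) = 0.004520
s4 = 1.392484 − 0.004520·(1.392484 − 1.385013) / (0.004520 − (-0.067045)) = 1.392484 − (0.000034)/(0.071565) = 1.392012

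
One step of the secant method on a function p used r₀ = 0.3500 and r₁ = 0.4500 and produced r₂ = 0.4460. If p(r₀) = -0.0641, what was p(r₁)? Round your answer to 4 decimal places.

The secant line through (0.3500, -0.0641) and (0.4500, p(r₁)) crosses zero at r₂ = 0.4460.
So (0.3500, -0.0641), (0.4500, p(r₁)), (0.4460, 0) are collinear:
p(r₁) = -0.0641 · (0.4500 − 0.4460) / (0.3500 − 0.4460) = -0.0641 · (0.004000)/(-0.096000) = 0.002671

0.0027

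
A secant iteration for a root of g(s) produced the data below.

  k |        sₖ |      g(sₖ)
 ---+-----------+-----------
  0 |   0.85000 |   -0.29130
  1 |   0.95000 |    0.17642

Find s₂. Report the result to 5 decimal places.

s₂ = 0.95000 − 0.17642·(0.95000 − 0.85000) / (0.17642 − (-0.29130))
   = 0.95000 − (0.0176420)/(0.4677200) = 0.9122809

0.91228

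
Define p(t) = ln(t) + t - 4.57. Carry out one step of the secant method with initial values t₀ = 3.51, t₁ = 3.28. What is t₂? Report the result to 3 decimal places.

3.359

p(3.51) = 0.19562, p(3.28) = -0.10216
t₂ = 3.28000 − (-0.10216)·(3.28000 − 3.51000) / (-0.10216 − 0.19562) = 3.28000 − (0.02350)/(-0.29777) = 3.35891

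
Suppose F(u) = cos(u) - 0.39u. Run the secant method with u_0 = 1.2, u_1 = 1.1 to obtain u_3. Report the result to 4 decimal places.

F(1.2) = -0.105642, F(1.1) = 0.024596
u_2 = 1.100000 − 0.024596·(1.100000 − 1.200000) / (0.024596 − (-0.105642)) = 1.100000 − (-0.002460)/(0.130238) = 1.118885
F(1.118885) = 0.000320
u_3 = 1.118885 − 0.000320·(1.118885 − 1.100000) / (0.000320 − 0.024596) = 1.118885 − (0.000006)/(-0.024276) = 1.119134

1.1191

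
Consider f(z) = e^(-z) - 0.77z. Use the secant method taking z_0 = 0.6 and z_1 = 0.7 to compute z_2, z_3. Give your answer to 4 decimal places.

0.6672, 0.6667

f(0.6) = 0.086812, f(0.7) = -0.042415
z_2 = 0.700000 − (-0.042415)·(0.700000 − 0.600000) / (-0.042415 − 0.086812) = 0.700000 − (-0.004241)/(-0.129226) = 0.667178
f(0.667178) = -0.000572
z_3 = 0.667178 − (-0.000572)·(0.667178 − 0.700000) / (-0.000572 − (-0.042415)) = 0.667178 − (0.000019)/(0.041842) = 0.666729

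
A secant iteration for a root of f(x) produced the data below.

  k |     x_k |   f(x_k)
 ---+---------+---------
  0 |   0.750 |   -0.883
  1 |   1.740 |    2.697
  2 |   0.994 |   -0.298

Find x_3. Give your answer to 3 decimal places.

x_3 = 0.994 − (-0.298)·(0.994 − 1.740) / (-0.298 − 2.697)
   = 0.994 − (0.22231)/(-2.99500) = 1.06823

1.068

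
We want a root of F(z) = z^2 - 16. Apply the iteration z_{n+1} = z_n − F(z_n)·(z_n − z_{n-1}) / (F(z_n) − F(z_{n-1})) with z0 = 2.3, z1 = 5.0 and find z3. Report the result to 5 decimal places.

F(2.3) = -10.7100000, F(5.0) = 9.0000000
z2 = 5.0000000 − 9.0000000·(5.0000000 − 2.3000000) / (9.0000000 − (-10.7100000)) = 5.0000000 − (24.3000000)/(19.7100000) = 3.7671233
F(3.7671233) = -1.8087821
z3 = 3.7671233 − (-1.8087821)·(3.7671233 − 5.0000000) / (-1.8087821 − 9.0000000) = 3.7671233 − (2.2300054)/(-10.8087821) = 3.9734375

3.97344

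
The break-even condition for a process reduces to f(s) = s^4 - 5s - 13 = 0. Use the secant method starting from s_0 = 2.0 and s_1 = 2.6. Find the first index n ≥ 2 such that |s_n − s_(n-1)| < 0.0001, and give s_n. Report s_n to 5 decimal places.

f(2.0) = -7.0000000, f(2.6) = 19.6976000
s_2 = 2.6000000 − 19.6976000·(0.6000000)/(26.6976000) = 2.1573175;  |Δ| = 0.4426825
f(2.1573175) = -2.1266961
s_3 = 2.1573175 − (-2.1266961)·(-0.4426825)/(-21.8242961) = 2.2004553;  |Δ| = 0.0431378
f(2.2004553) = -0.5572796
s_4 = 2.2004553 − (-0.5572796)·(0.0431378)/(1.5694165) = 2.2157729;  |Δ| = 0.0153177
f(2.2157729) = 0.0257952
s_5 = 2.2157729 − 0.0257952·(0.0153177)/(0.5830748) = 2.2150953;  |Δ| = 0.0006777
f(2.2150953) = -0.0002908
s_6 = 2.2150953 − (-0.0002908)·(-0.0006777)/(-0.0260861) = 2.2151028;  |Δ| = 0.0000076
|s_6 − s_5| = 0.0000076 < 0.0001

n = 6, s_n = 2.21510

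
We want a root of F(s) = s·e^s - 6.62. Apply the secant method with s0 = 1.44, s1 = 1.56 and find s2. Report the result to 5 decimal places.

1.48834

F(1.44) = -0.5421980, F(1.56) = 0.8037611
s2 = 1.5600000 − 0.8037611·(1.5600000 − 1.4400000) / (0.8037611 − (-0.5421980)) = 1.5600000 − (0.0964513)/(1.3459592) = 1.4883401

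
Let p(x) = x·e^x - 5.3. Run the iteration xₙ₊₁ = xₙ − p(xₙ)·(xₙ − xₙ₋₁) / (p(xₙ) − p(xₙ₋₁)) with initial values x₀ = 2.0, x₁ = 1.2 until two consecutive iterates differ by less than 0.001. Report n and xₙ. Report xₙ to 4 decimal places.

n = 5, xₙ = 1.3601

p(2.0) = 9.478112, p(1.2) = -1.315860
x₂ = 1.200000 − (-1.315860)·(-0.800000)/(-10.793972) = 1.297526;  |Δ| = 0.097526
p(1.297526) = -0.550760
x₃ = 1.297526 − (-0.550760)·(0.097526)/(0.765099) = 1.367730;  |Δ| = 0.070204
p(1.367730) = 0.070290
x₄ = 1.367730 − 0.070290·(0.070204)/(0.621051) = 1.359784;  |Δ| = 0.007946
p(1.359784) = -0.003163
x₅ = 1.359784 − (-0.003163)·(-0.007946)/(-0.073453) = 1.360126;  |Δ| = 0.000342
|x₅ − x₄| = 0.000342 < 0.001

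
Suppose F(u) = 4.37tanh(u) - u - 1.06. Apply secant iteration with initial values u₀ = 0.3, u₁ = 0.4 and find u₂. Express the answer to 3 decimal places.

F(0.3) = -0.08696, F(0.4) = 0.20038
u₂ = 0.40000 − 0.20038·(0.40000 − 0.30000) / (0.20038 − (-0.08696)) = 0.40000 − (0.02004)/(0.28734) = 0.33027

0.330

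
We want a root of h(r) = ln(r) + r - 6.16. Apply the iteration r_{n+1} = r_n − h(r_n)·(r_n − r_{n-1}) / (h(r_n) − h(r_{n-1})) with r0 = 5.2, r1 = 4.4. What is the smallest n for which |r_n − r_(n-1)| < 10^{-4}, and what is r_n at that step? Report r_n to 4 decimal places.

n = 4, r_n = 4.6279

h(5.2) = 0.688659, h(4.4) = -0.278395
r2 = 4.400000 − (-0.278395)·(-0.800000)/(-0.967054) = 4.630304;  |Δ| = 0.230304
h(4.630304) = 0.002926
r3 = 4.630304 − 0.002926·(0.230304)/(0.281322) = 4.627908;  |Δ| = 0.002396
h(4.627908) = 0.000013
r4 = 4.627908 − 0.000013·(-0.002396)/(-0.002913) = 4.627897;  |Δ| = 0.000011
|r4 − r3| = 0.000011 < 10^{-4}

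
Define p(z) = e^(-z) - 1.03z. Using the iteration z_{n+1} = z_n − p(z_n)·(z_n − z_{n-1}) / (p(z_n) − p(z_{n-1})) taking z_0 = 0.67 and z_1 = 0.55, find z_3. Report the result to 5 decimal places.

0.55651

p(0.67) = -0.1783914, p(0.55) = 0.0104498
z_2 = 0.5500000 − 0.0104498·(0.5500000 − 0.6700000) / (0.0104498 − (-0.1783914)) = 0.5500000 − (-0.0012540)/(0.1888412) = 0.5566404
p(0.5566404) = -0.0002083
z_3 = 0.5566404 − (-0.0002083)·(0.5566404 − 0.5500000) / (-0.0002083 − 0.0104498) = 0.5566404 − (-0.0000014)/(-0.0106581) = 0.5565106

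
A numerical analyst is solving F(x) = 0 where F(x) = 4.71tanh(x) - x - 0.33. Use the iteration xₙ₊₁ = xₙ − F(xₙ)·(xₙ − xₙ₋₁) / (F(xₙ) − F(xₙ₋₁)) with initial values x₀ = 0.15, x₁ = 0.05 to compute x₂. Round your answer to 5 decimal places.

F(0.15) = 0.2212485, F(0.05) = -0.1446961
x₂ = 0.0500000 − (-0.1446961)·(0.0500000 − 0.1500000) / (-0.1446961 − 0.2212485) = 0.0500000 − (0.0144696)/(-0.3659446) = 0.0895404

0.08954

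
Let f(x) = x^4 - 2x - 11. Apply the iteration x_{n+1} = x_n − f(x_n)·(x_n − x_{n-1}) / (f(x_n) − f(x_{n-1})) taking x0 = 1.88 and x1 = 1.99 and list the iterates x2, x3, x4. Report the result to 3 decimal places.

f(1.88) = -2.26802, f(1.99) = 0.70239
x2 = 1.99000 − 0.70239·(1.99000 − 1.88000) / (0.70239 − (-2.26802)) = 1.99000 − (0.07726)/(2.97041) = 1.96399
f(1.96399) = -0.04958
x3 = 1.96399 − (-0.04958)·(1.96399 − 1.99000) / (-0.04958 − 0.70239) = 1.96399 − (0.00129)/(-0.75197) = 1.96570
f(1.96570) = -0.00097
x4 = 1.96570 − (-0.00097)·(1.96570 − 1.96399) / (-0.00097 − (-0.04958)) = 1.96570 − (0.00000)/(0.04860) = 1.96574

1.964, 1.966, 1.966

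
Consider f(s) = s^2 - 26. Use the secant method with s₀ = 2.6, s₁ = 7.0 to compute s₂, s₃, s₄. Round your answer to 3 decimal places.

f(2.6) = -19.24000, f(7.0) = 23.00000
s₂ = 7.00000 − 23.00000·(7.00000 − 2.60000) / (23.00000 − (-19.24000)) = 7.00000 − (101.20000)/(42.24000) = 4.60417
f(4.60417) = -4.80165
s₃ = 4.60417 − (-4.80165)·(4.60417 − 7.00000) / (-4.80165 − 23.00000) = 4.60417 − (11.50395)/(-27.80165) = 5.01795
f(5.01795) = -0.82014
s₄ = 5.01795 − (-0.82014)·(5.01795 − 4.60417) / (-0.82014 − (-4.80165)) = 5.01795 − (-0.33936)/(3.98150) = 5.10319

4.604, 5.018, 5.103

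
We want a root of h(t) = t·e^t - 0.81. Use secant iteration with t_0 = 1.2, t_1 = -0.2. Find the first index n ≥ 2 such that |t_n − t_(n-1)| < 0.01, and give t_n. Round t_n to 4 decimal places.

h(1.2) = 3.174140, h(-0.2) = -0.973746
t_2 = -0.200000 − (-0.973746)·(-1.400000)/(-4.147886) = 0.128660;  |Δ| = 0.328660
h(0.128660) = -0.663674
t_3 = 0.128660 − (-0.663674)·(0.328660)/(0.310072) = 0.832121;  |Δ| = 0.703461
h(0.832121) = 1.102370
t_4 = 0.832121 − 1.102370·(0.703461)/(1.766045) = 0.393019;  |Δ| = 0.439102
h(0.393019) = -0.227764
t_5 = 0.393019 − (-0.227764)·(-0.439102)/(-1.330134) = 0.468208;  |Δ| = 0.075189
h(0.468208) = -0.062212
t_6 = 0.468208 − (-0.062212)·(0.075189)/(0.165553) = 0.496463;  |Δ| = 0.028255
h(0.496463) = 0.005638
t_7 = 0.496463 − 0.005638·(0.028255)/(0.067849) = 0.494115;  |Δ| = 0.002348
|t_7 − t_6| = 0.002348 < 0.01

n = 7, t_n = 0.4941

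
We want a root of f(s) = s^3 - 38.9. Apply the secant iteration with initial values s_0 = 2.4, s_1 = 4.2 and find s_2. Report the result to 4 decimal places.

3.1490

f(2.4) = -25.076000, f(4.2) = 35.188000
s_2 = 4.200000 − 35.188000·(4.200000 − 2.400000) / (35.188000 − (-25.076000)) = 4.200000 − (63.338400)/(60.264000) = 3.148984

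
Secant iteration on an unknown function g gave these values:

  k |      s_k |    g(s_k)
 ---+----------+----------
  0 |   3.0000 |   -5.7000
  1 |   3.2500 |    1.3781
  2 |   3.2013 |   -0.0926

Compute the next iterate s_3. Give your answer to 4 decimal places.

s_3 = 3.2013 − (-0.0926)·(3.2013 − 3.2500) / (-0.0926 − 1.3781)
   = 3.2013 − (0.004510)/(-1.470700) = 3.204366

3.2044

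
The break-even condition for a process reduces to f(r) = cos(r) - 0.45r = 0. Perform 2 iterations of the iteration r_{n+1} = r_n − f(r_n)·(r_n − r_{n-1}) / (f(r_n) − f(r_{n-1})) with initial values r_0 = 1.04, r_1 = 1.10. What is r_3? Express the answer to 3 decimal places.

1.069

f(1.04) = 0.03822, f(1.10) = -0.04140
r_2 = 1.10000 − (-0.04140)·(1.10000 − 1.04000) / (-0.04140 − 0.03822) = 1.10000 − (-0.00248)/(-0.07962) = 1.06880
f(1.06880) = 0.00022
r_3 = 1.06880 − 0.00022·(1.06880 − 1.10000) / (0.00022 − (-0.04140)) = 1.06880 − (-0.00001)/(0.04162) = 1.06896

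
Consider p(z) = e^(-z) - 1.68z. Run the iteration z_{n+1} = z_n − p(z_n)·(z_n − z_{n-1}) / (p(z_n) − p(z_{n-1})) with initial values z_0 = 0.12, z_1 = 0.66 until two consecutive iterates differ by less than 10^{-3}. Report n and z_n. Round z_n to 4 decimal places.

p(0.12) = 0.685320, p(0.66) = -0.591949
z_2 = 0.660000 − (-0.591949)·(0.540000)/(-1.277269) = 0.409738;  |Δ| = 0.250262
p(0.409738) = -0.024535
z_3 = 0.409738 − (-0.024535)·(-0.250262)/(0.567414) = 0.398916;  |Δ| = 0.010821
p(0.398916) = 0.000867
z_4 = 0.398916 − 0.000867·(-0.010821)/(0.025402) = 0.399286;  |Δ| = 0.000369
|z_4 − z_3| = 0.000369 < 10^{-3}

n = 4, z_n = 0.3993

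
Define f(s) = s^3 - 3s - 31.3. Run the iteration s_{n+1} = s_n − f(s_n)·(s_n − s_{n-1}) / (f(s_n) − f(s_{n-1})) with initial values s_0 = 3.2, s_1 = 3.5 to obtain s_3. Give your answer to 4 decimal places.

f(3.2) = -8.132000, f(3.5) = 1.075000
s_2 = 3.500000 − 1.075000·(3.500000 − 3.200000) / (1.075000 − (-8.132000)) = 3.500000 − (0.322500)/(9.207000) = 3.464972
f(3.464972) = -0.094345
s_3 = 3.464972 − (-0.094345)·(3.464972 − 3.500000) / (-0.094345 − 1.075000) = 3.464972 − (0.003305)/(-1.169345) = 3.467798

3.4678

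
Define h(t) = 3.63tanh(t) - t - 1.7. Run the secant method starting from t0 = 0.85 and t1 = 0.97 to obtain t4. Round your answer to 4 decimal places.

h(0.85) = -0.041418, h(0.97) = 0.047797
t2 = 0.970000 − 0.047797·(0.970000 − 0.850000) / (0.047797 − (-0.041418)) = 0.970000 − (0.005736)/(0.089214) = 0.905710
h(0.905710) = 0.004503
t3 = 0.905710 − 0.004503·(0.905710 − 0.970000) / (0.004503 − 0.047797) = 0.905710 − (-0.000289)/(-0.043294) = 0.899024
h(0.899024) = -0.000589
t4 = 0.899024 − (-0.000589)·(0.899024 − 0.905710) / (-0.000589 − 0.004503) = 0.899024 − (0.000004)/(-0.005092) = 0.899797

0.8998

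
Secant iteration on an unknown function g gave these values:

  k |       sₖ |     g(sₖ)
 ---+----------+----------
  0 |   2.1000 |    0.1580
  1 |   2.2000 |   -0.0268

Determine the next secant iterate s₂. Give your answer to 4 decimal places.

2.1855

s₂ = 2.2000 − (-0.0268)·(2.2000 − 2.1000) / (-0.0268 − 0.1580)
   = 2.2000 − (-0.002680)/(-0.184800) = 2.185498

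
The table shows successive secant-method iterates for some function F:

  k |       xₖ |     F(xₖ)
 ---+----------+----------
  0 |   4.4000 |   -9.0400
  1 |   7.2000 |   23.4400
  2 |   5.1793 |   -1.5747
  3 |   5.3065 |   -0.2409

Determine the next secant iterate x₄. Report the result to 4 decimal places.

5.3295

x₄ = 5.3065 − (-0.2409)·(5.3065 − 5.1793) / (-0.2409 − (-1.5747))
   = 5.3065 − (-0.030642)/(1.333800) = 5.329474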